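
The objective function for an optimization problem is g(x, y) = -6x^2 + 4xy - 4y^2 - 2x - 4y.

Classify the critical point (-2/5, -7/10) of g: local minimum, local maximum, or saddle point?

local maximum

The Hessian of g is constant: H = [[-12, 4], [4, -8]].
det(H) = (-12)·(-8) − 4² = 80.
det(H) > 0 and tr(H) = -20 < 0, so H is negative definite and the point is a local maximum.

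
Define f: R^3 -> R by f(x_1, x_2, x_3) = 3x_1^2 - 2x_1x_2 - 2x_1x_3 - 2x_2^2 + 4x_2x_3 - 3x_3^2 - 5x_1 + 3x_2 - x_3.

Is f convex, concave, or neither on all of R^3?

neither

f is quadratic, so its Hessian is the constant matrix H = [[6, -2, -2], [-2, -4, 4], [-2, 4, -6]].
Leading principal minors: 6, -28, 120.
Neither pattern holds ⇒ H is indefinite ⇒ neither convex nor concave.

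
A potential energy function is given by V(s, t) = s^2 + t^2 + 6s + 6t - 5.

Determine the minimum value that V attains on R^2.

V(s,t) separates as P(s) + Q(t) − 5, so its minimum is min P + min Q − 5.
P'(s) = 2s + 6 vanishes at s ∈ {-3}; Q'(t) = 2(t + 3) vanishes at t ∈ {-3}.
Local minima of P (where P''>0): P(-3)=-9. Local minima of Q: Q(-3)=-9.
So the global minimum of V is P(-3) + Q(-3) − 5 = -9 − 9 − 5 = -23, attained at (-3, -3).

-23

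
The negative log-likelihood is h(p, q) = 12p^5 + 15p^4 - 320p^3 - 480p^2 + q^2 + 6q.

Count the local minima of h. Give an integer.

2

h separates as a function of p plus a function of q, so ∇h=0 decouples.
∂h/∂p = 60p(p - 4)(p + 1)(p + 4) = 0 at p ∈ {-4, -1, 0, 4}; ∂h/∂q = 2(q + 3) = 0 at q ∈ {-3}.
The Hessian is diagonal: diag(h_pp, h_qq). Second derivatives: h_pp(-4)=-5760, h_pp(-1)=900, h_pp(0)=-960, h_pp(4)=9600; h_qq(-3)=2.
Local minima occur where both diagonal entries positive: (-1, -3), (4, -3). Count: 2.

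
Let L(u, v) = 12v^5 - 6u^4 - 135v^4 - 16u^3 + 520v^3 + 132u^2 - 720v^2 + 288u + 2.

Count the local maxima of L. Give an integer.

L separates as a function of u plus a function of v, so ∇L=0 decouples.
∂L/∂u = -24(u - 3)(u + 1)(u + 4) = 0 at u ∈ {-4, -1, 3}; ∂L/∂v = 60v(v - 4)(v - 3)(v - 2) = 0 at v ∈ {0, 2, 3, 4}.
The Hessian is diagonal: diag(L_uu, L_vv). Second derivatives: L_uu(-4)=-504, L_uu(-1)=288, L_uu(3)=-672; L_vv(0)=-1440, L_vv(2)=240, L_vv(3)=-180, L_vv(4)=480.
Local maxima occur where both diagonal entries negative: (-4, 0), (-4, 3), (3, 0), (3, 3). Count: 4.

4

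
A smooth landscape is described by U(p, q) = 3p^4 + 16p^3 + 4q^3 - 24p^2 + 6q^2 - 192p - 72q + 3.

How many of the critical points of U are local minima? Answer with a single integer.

2

U separates as a function of p plus a function of q, so ∇U=0 decouples.
∂U/∂p = 12(p - 2)(p + 2)(p + 4) = 0 at p ∈ {-4, -2, 2}; ∂U/∂q = 12(q - 2)(q + 3) = 0 at q ∈ {-3, 2}.
The Hessian is diagonal: diag(U_pp, U_qq). Second derivatives: U_pp(-4)=144, U_pp(-2)=-96, U_pp(2)=288; U_qq(-3)=-60, U_qq(2)=60.
Local minima occur where both diagonal entries positive: (-4, 2), (2, 2). Count: 2.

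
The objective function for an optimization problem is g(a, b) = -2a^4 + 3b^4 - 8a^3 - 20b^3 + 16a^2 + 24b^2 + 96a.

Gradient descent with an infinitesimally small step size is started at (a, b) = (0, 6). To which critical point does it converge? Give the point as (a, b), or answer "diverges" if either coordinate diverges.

g is separable, so gradient descent decouples: a follows -∂g/∂a, b follows -∂g/∂b.
∂g/∂a = -8(a - 2)(a + 2)(a + 3); at a=0 this is 96, so a decreases.
∂g/∂b = 12b(b - 4)(b - 1); at b=6 this is 720, so b decreases.
a converges to its nearest critical value -2 (a local min of the a-part); b converges to 4. The iterate converges to (-2, 4).

(-2, 4)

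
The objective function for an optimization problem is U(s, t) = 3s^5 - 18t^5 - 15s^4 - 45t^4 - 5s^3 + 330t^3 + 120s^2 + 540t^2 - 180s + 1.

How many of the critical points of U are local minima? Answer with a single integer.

4

U separates as a function of s plus a function of t, so ∇U=0 decouples.
∂U/∂s = 15(s - 3)(s - 2)(s - 1)(s + 2) = 0 at s ∈ {-2, 1, 2, 3}; ∂U/∂t = -90t(t - 3)(t + 1)(t + 4) = 0 at t ∈ {-4, -1, 0, 3}.
The Hessian is diagonal: diag(U_ss, U_tt). Second derivatives: U_ss(-2)=-900, U_ss(1)=90, U_ss(2)=-60, U_ss(3)=150; U_tt(-4)=7560, U_tt(-1)=-1080, U_tt(0)=1080, U_tt(3)=-7560.
Local minima occur where both diagonal entries positive: (1, -4), (1, 0), (3, -4), (3, 0). Count: 4.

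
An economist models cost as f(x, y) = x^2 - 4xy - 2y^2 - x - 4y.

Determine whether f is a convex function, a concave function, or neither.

f is quadratic, so its Hessian is the constant matrix H = [[2, -4], [-4, -4]].
det(H) = -24, tr(H) = -2.
det(H) < 0, so H is indefinite: neither convex nor concave.

neither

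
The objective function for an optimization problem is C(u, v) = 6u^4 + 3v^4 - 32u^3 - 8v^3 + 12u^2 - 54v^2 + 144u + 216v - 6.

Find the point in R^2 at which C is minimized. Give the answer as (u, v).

C(u,v) separates as P(u) + Q(v) − 6, so its minimum is min P + min Q − 6.
P'(u) = 24(u - 3)(u - 2)(u + 1) vanishes at u ∈ {-1, 2, 3}; Q'(v) = 12(v - 3)(v - 2)(v + 3) vanishes at v ∈ {-3, 2, 3}.
Local minima of P (where P''>0): P(-1)=-94, P(3)=162. Local minima of Q: Q(-3)=-675, Q(3)=189.
So the global minimum of C is P(-1) + Q(-3) − 6 = -94 − 675 − 6 = -775, attained at (-1, -3).

(-1, -3)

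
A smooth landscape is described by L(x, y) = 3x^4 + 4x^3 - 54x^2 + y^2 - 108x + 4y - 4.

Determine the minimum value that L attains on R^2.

L(x,y) separates as P(x) + Q(y) − 4, so its minimum is min P + min Q − 4.
P'(x) = 12(x - 3)(x + 1)(x + 3) vanishes at x ∈ {-3, -1, 3}; Q'(y) = 2y + 4 vanishes at y ∈ {-2}.
Local minima of P (where P''>0): P(-3)=-27, P(3)=-459. Local minima of Q: Q(-2)=-4.
So the global minimum of L is P(3) + Q(-2) − 4 = -459 − 4 − 4 = -467, attained at (3, -2).

-467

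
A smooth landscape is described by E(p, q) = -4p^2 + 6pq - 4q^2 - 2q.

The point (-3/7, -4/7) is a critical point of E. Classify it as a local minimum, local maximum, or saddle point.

local maximum

The Hessian of E is constant: H = [[-8, 6], [6, -8]].
det(H) = (-8)·(-8) − 6² = 28.
det(H) > 0 and tr(H) = -16 < 0, so H is negative definite and the point is a local maximum.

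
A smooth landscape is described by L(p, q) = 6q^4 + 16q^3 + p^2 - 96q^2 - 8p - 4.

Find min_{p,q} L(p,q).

L(p,q) separates as A(p) + B(q) − 4, so its minimum is min A + min B − 4.
A'(p) = 2p - 8 vanishes at p ∈ {4}; B'(q) = 24q(q - 2)(q + 4) vanishes at q ∈ {-4, 0, 2}.
Local minima of A (where A''>0): A(4)=-16. Local minima of B: B(-4)=-1024, B(2)=-160.
So the global minimum of L is A(4) + B(-4) − 4 = -16 − 1024 − 4 = -1044, attained at (4, -4).

-1044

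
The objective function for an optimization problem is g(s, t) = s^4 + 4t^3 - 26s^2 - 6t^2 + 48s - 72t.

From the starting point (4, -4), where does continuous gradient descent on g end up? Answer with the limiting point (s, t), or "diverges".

diverges

g is separable, so gradient descent decouples: s follows -∂g/∂s, t follows -∂g/∂t.
∂g/∂s = 4(s - 3)(s - 1)(s + 4); at s=4 this is 96, so s decreases.
∂g/∂t = 12(t - 3)(t + 2); at t=-4 this is 168, so t decreases.
The t-coordinate has no critical point in that direction and runs off to infinity.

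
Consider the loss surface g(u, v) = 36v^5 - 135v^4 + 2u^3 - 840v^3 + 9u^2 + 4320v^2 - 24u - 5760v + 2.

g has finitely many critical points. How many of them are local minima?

2

g separates as a function of u plus a function of v, so ∇g=0 decouples.
∂g/∂u = 6(u - 1)(u + 4) = 0 at u ∈ {-4, 1}; ∂g/∂v = 180(v - 4)(v - 2)(v - 1)(v + 4) = 0 at v ∈ {-4, 1, 2, 4}.
The Hessian is diagonal: diag(g_uu, g_vv). Second derivatives: g_uu(-4)=-30, g_uu(1)=30; g_vv(-4)=-43200, g_vv(1)=2700, g_vv(2)=-2160, g_vv(4)=8640.
Local minima occur where both diagonal entries positive: (1, 1), (1, 4). Count: 2.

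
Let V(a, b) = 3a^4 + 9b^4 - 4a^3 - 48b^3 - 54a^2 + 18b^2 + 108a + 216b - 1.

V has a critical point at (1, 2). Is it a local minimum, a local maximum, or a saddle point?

The mixed partial ∂²V/∂a∂b is 0, so the Hessian at any point is diag(V_aa, V_bb) = diag(12(3a^2 - 2a - 9), 36(3b^2 - 8b + 1)).
At (1, 2): H = diag(-96, -108).
Both eigenvalues are negative, so H is negative definite: a local maximum.

local maximum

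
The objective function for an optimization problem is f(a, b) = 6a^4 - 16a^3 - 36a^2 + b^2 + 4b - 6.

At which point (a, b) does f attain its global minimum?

(3, -2)

f(a,b) separates as P(a) + Q(b) − 6, so its minimum is min P + min Q − 6.
P'(a) = 24a(a - 3)(a + 1) vanishes at a ∈ {-1, 0, 3}; Q'(b) = 2b + 4 vanishes at b ∈ {-2}.
Local minima of P (where P''>0): P(-1)=-14, P(3)=-270. Local minima of Q: Q(-2)=-4.
So the global minimum of f is P(3) + Q(-2) − 6 = -270 − 4 − 6 = -280, attained at (3, -2).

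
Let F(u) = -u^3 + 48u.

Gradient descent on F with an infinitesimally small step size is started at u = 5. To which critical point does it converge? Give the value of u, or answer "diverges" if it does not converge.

diverges

F'(u) = -3(u - 4)(u + 4), so F'(5) = -27.
Gradient descent moves in the -F' direction, i.e. u is increasing.
There is no critical point above u=5, and F' keeps the same sign, so the iterate runs off to +∞.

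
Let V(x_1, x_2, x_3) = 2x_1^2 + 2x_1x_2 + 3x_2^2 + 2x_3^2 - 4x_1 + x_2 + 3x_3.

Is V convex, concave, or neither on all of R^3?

convex

V is quadratic, so its Hessian is the constant matrix H = [[4, 2, 0], [2, 6, 0], [0, 0, 4]].
Leading principal minors: 4, 20, 80.
All positive ⇒ H ≻ 0 ⇒ convex.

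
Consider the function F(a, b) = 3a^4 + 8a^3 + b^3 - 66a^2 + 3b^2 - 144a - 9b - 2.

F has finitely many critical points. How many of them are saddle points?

3

F separates as a function of a plus a function of b, so ∇F=0 decouples.
∂F/∂a = 12(a - 3)(a + 1)(a + 4) = 0 at a ∈ {-4, -1, 3}; ∂F/∂b = 3(b - 1)(b + 3) = 0 at b ∈ {-3, 1}.
The Hessian is diagonal: diag(F_aa, F_bb). Second derivatives: F_aa(-4)=252, F_aa(-1)=-144, F_aa(3)=336; F_bb(-3)=-12, F_bb(1)=12.
Saddle points occur where the two diagonal entries have opposite signs: (-4, -3), (-1, 1), (3, -3). Count: 3.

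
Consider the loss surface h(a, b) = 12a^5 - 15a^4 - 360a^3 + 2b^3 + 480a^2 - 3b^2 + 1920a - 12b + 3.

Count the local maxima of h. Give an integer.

2

h separates as a function of a plus a function of b, so ∇h=0 decouples.
∂h/∂a = 60(a - 4)(a - 2)(a + 1)(a + 4) = 0 at a ∈ {-4, -1, 2, 4}; ∂h/∂b = 6(b - 2)(b + 1) = 0 at b ∈ {-1, 2}.
The Hessian is diagonal: diag(h_aa, h_bb). Second derivatives: h_aa(-4)=-8640, h_aa(-1)=2700, h_aa(2)=-2160, h_aa(4)=4800; h_bb(-1)=-18, h_bb(2)=18.
Local maxima occur where both diagonal entries negative: (-4, -1), (2, -1). Count: 2.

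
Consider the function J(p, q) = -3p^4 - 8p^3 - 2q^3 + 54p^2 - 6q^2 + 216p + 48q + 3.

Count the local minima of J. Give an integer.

J separates as a function of p plus a function of q, so ∇J=0 decouples.
∂J/∂p = -12(p - 3)(p + 2)(p + 3) = 0 at p ∈ {-3, -2, 3}; ∂J/∂q = -6(q - 2)(q + 4) = 0 at q ∈ {-4, 2}.
The Hessian is diagonal: diag(J_pp, J_qq). Second derivatives: J_pp(-3)=-72, J_pp(-2)=60, J_pp(3)=-360; J_qq(-4)=36, J_qq(2)=-36.
Local minima occur where both diagonal entries positive: (-2, -4). Count: 1.

1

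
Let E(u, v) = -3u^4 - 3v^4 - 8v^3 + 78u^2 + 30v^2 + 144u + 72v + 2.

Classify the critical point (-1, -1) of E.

The mixed partial ∂²E/∂u∂v is 0, so the Hessian at any point is diag(E_uu, E_vv) = diag(12(-3u^2 + 13), 12(-3v^2 - 4v + 5)).
At (-1, -1): H = diag(120, 72).
Both eigenvalues are positive, so H is positive definite: a local minimum.

local minimum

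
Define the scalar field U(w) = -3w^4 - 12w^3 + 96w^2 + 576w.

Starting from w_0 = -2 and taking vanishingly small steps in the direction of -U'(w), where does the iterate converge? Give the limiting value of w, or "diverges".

-3

U'(w) = -12(w - 4)(w + 3)(w + 4), so U'(-2) = 144.
Gradient descent moves in the -U' direction, i.e. w is decreasing.
The nearest critical point in that direction is w = -3, where U'' = 84 > 0 (a local minimum). The iterate converges there.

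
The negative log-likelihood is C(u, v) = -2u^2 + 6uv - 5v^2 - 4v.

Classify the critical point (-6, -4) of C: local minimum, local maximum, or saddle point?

The Hessian of C is constant: H = [[-4, 6], [6, -10]].
det(H) = (-4)·(-10) − 6² = 4.
det(H) > 0 and tr(H) = -14 < 0, so H is negative definite and the point is a local maximum.

local maximum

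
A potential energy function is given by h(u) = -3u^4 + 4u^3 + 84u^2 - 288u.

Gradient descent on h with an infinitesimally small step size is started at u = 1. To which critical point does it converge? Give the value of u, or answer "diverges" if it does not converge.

h'(u) = -12(u - 3)(u - 2)(u + 4), so h'(1) = -120.
Gradient descent moves in the -h' direction, i.e. u is increasing.
The nearest critical point in that direction is u = 2, where h'' = 72 > 0 (a local minimum). The iterate converges there.

2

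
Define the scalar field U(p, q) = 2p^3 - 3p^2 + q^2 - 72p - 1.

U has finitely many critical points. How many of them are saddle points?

1

U separates as a function of p plus a function of q, so ∇U=0 decouples.
∂U/∂p = 6(p - 4)(p + 3) = 0 at p ∈ {-3, 4}; ∂U/∂q = 2q = 0 at q ∈ {0}.
The Hessian is diagonal: diag(U_pp, U_qq). Second derivatives: U_pp(-3)=-42, U_pp(4)=42; U_qq(0)=2.
Saddle points occur where the two diagonal entries have opposite signs: (-3, 0). Count: 1.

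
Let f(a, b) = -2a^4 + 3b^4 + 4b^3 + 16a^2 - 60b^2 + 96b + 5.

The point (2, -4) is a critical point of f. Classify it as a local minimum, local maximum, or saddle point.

The mixed partial ∂²f/∂a∂b is 0, so the Hessian at any point is diag(f_aa, f_bb) = diag(8(-3a^2 + 4), 12(3b^2 + 2b - 10)).
At (2, -4): H = diag(-64, 360).
The eigenvalues have opposite signs, so H is indefinite: a saddle point.

saddle point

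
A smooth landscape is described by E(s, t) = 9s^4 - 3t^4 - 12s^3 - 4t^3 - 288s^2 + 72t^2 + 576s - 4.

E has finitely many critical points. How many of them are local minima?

2

E separates as a function of s plus a function of t, so ∇E=0 decouples.
∂E/∂s = 36(s - 4)(s - 1)(s + 4) = 0 at s ∈ {-4, 1, 4}; ∂E/∂t = -12t(t - 3)(t + 4) = 0 at t ∈ {-4, 0, 3}.
The Hessian is diagonal: diag(E_ss, E_tt). Second derivatives: E_ss(-4)=1440, E_ss(1)=-540, E_ss(4)=864; E_tt(-4)=-336, E_tt(0)=144, E_tt(3)=-252.
Local minima occur where both diagonal entries positive: (-4, 0), (4, 0). Count: 2.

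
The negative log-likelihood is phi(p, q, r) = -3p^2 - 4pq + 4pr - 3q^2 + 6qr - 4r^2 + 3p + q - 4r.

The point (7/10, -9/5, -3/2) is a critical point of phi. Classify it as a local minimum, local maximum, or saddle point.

local maximum

The Hessian is constant: H = [[-6, -4, 4], [-4, -6, 6], [4, 6, -8]].
Leading principal minors: Δ₁ = -6, Δ₂ = 20, Δ₃ = -40.
The minors alternate sign starting negative (−, +, −), so H is negative definite: a local maximum.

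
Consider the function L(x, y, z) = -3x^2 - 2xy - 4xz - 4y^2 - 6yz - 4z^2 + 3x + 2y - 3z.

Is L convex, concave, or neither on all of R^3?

concave

L is quadratic, so its Hessian is the constant matrix H = [[-6, -2, -4], [-2, -8, -6], [-4, -6, -8]].
Leading principal minors: -6, 44, -104.
Signs alternate −, +, − ⇒ H ≺ 0 ⇒ concave.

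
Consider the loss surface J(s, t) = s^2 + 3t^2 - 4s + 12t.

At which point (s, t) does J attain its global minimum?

(2, -2)

J(s,t) separates as P(s) + Q(t), so its minimum is min P + min Q.
P'(s) = 2s - 4 vanishes at s ∈ {2}; Q'(t) = 6(t + 2) vanishes at t ∈ {-2}.
Local minima of P (where P''>0): P(2)=-4. Local minima of Q: Q(-2)=-12.
So the global minimum of J is P(2) + Q(-2) = -4 − 12 = -16, attained at (2, -2).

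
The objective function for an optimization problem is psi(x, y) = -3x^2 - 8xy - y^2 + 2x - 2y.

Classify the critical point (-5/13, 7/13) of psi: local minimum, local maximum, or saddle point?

saddle point

The Hessian of psi is constant: H = [[-6, -8], [-8, -2]].
det(H) = (-6)·(-2) − (-8)² = -52.
Since det(H) < 0, H is indefinite and the critical point is a saddle point.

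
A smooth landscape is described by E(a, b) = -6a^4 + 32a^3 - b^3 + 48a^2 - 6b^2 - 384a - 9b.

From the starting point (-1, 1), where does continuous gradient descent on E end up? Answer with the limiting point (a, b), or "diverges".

diverges

E is separable, so gradient descent decouples: a follows -∂E/∂a, b follows -∂E/∂b.
∂E/∂a = -24(a - 4)(a - 2)(a + 2); at a=-1 this is -360, so a increases.
∂E/∂b = -3(b + 1)(b + 3); at b=1 this is -24, so b increases.
The b-coordinate has no critical point in that direction and runs off to infinity.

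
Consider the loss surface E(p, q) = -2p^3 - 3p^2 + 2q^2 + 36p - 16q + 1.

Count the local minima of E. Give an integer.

E separates as a function of p plus a function of q, so ∇E=0 decouples.
∂E/∂p = -6(p - 2)(p + 3) = 0 at p ∈ {-3, 2}; ∂E/∂q = 4(q - 4) = 0 at q ∈ {4}.
The Hessian is diagonal: diag(E_pp, E_qq). Second derivatives: E_pp(-3)=30, E_pp(2)=-30; E_qq(4)=4.
Local minima occur where both diagonal entries positive: (-3, 4). Count: 1.

1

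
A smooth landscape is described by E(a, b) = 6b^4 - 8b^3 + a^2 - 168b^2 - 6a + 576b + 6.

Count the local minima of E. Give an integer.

2

E separates as a function of a plus a function of b, so ∇E=0 decouples.
∂E/∂a = 2(a - 3) = 0 at a ∈ {3}; ∂E/∂b = 24(b - 3)(b - 2)(b + 4) = 0 at b ∈ {-4, 2, 3}.
The Hessian is diagonal: diag(E_aa, E_bb). Second derivatives: E_aa(3)=2; E_bb(-4)=1008, E_bb(2)=-144, E_bb(3)=168.
Local minima occur where both diagonal entries positive: (3, -4), (3, 3). Count: 2.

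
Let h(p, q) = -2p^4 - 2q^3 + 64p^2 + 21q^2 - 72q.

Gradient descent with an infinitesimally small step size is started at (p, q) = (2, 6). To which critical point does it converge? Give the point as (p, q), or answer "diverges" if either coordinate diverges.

h is separable, so gradient descent decouples: p follows -∂h/∂p, q follows -∂h/∂q.
∂h/∂p = -8p(p - 4)(p + 4); at p=2 this is 192, so p decreases.
∂h/∂q = -6(q - 4)(q - 3); at q=6 this is -36, so q increases.
The q-coordinate has no critical point in that direction and runs off to infinity.

diverges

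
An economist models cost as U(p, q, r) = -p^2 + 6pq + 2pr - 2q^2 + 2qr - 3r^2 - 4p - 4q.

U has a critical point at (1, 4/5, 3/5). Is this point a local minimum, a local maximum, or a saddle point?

saddle point

The Hessian is constant: H = [[-2, 6, 2], [6, -4, 2], [2, 2, -6]].
Leading principal minors: Δ₁ = -2, Δ₂ = -28, Δ₃ = 240.
The minors fit neither the all-positive nor the alternating-sign pattern, so H is indefinite: a saddle point.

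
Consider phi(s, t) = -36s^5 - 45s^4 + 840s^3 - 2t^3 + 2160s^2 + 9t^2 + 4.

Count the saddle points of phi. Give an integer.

4

phi separates as a function of s plus a function of t, so ∇phi=0 decouples.
∂phi/∂s = -180s(s - 4)(s + 2)(s + 3) = 0 at s ∈ {-3, -2, 0, 4}; ∂phi/∂t = -6t(t - 3) = 0 at t ∈ {0, 3}.
The Hessian is diagonal: diag(phi_ss, phi_tt). Second derivatives: phi_ss(-3)=3780, phi_ss(-2)=-2160, phi_ss(0)=4320, phi_ss(4)=-30240; phi_tt(0)=18, phi_tt(3)=-18.
Saddle points occur where the two diagonal entries have opposite signs: (-3, 3), (-2, 0), (0, 3), (4, 0). Count: 4.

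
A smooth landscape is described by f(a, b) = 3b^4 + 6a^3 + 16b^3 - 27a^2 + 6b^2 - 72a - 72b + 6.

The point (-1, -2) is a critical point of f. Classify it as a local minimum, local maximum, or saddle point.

The mixed partial ∂²f/∂a∂b is 0, so the Hessian at any point is diag(f_aa, f_bb) = diag(18(2a - 3), 12(3b^2 + 8b + 1)).
At (-1, -2): H = diag(-90, -36).
Both eigenvalues are negative, so H is negative definite: a local maximum.

local maximum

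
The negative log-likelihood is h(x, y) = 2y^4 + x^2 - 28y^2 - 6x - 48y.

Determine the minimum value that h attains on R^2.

-243

h(x,y) separates as P(x) + Q(y), so its minimum is min P + min Q.
P'(x) = 2x - 6 vanishes at x ∈ {3}; Q'(y) = 8(y - 3)(y + 1)(y + 2) vanishes at y ∈ {-2, -1, 3}.
Local minima of P (where P''>0): P(3)=-9. Local minima of Q: Q(-2)=16, Q(3)=-234.
So the global minimum of h is P(3) + Q(3) = -9 − 234 = -243, attained at (3, 3).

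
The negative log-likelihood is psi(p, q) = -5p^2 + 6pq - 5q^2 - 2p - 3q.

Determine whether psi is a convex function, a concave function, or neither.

psi is quadratic, so its Hessian is the constant matrix H = [[-10, 6], [6, -10]].
det(H) = 64, tr(H) = -20.
det(H) > 0 and tr(H) < 0, so H is negative definite everywhere: concave.

concave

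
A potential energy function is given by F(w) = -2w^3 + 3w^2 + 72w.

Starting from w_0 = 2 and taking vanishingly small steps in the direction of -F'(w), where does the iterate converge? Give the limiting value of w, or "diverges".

-3

F'(w) = -6(w - 4)(w + 3), so F'(2) = 60.
Gradient descent moves in the -F' direction, i.e. w is decreasing.
The nearest critical point in that direction is w = -3, where F'' = 42 > 0 (a local minimum). The iterate converges there.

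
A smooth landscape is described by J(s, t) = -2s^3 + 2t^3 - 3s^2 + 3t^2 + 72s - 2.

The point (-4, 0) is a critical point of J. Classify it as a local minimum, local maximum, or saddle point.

The mixed partial ∂²J/∂s∂t is 0, so the Hessian at any point is diag(J_ss, J_tt) = diag(-6(2s + 1), 6(2t + 1)).
At (-4, 0): H = diag(42, 6).
Both eigenvalues are positive, so H is positive definite: a local minimum.

local minimum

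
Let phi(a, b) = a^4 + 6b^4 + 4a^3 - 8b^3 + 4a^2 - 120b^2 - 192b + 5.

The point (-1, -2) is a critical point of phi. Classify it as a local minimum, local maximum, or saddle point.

The mixed partial ∂²phi/∂a∂b is 0, so the Hessian at any point is diag(phi_aa, phi_bb) = diag(4(3a^2 + 6a + 2), 24(3b^2 - 2b - 10)).
At (-1, -2): H = diag(-4, 144).
The eigenvalues have opposite signs, so H is indefinite: a saddle point.

saddle point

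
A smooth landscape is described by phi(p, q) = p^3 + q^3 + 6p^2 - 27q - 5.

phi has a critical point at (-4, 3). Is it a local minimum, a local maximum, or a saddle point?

The mixed partial ∂²phi/∂p∂q is 0, so the Hessian at any point is diag(phi_pp, phi_qq) = diag(6(p + 2), 6q).
At (-4, 3): H = diag(-12, 18).
The eigenvalues have opposite signs, so H is indefinite: a saddle point.

saddle point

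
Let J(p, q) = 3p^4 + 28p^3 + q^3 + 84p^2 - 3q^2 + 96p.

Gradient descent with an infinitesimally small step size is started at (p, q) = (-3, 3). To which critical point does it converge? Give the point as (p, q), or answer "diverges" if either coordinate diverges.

(-4, 2)

J is separable, so gradient descent decouples: p follows -∂J/∂p, q follows -∂J/∂q.
∂J/∂p = 12(p + 1)(p + 2)(p + 4); at p=-3 this is 24, so p decreases.
∂J/∂q = 3q(q - 2); at q=3 this is 9, so q decreases.
p converges to its nearest critical value -4 (a local min of the p-part); q converges to 2. The iterate converges to (-4, 2).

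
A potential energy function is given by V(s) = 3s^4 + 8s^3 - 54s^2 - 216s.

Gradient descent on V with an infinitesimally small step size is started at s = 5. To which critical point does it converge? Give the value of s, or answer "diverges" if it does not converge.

V'(s) = 12(s - 3)(s + 2)(s + 3), so V'(5) = 1344.
Gradient descent moves in the -V' direction, i.e. s is decreasing.
The nearest critical point in that direction is s = 3, where V'' = 360 > 0 (a local minimum). The iterate converges there.

3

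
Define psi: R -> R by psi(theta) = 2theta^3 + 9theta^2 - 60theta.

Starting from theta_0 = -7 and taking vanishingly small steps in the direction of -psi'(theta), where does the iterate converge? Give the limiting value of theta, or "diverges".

psi'(theta) = 6(theta - 2)(theta + 5), so psi'(-7) = 108.
Gradient descent moves in the -psi' direction, i.e. theta is decreasing.
There is no critical point below theta=-7, and psi' keeps the same sign, so the iterate runs off to −∞.

diverges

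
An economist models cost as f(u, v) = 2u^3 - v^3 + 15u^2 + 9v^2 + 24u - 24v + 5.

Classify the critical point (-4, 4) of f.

The mixed partial ∂²f/∂u∂v is 0, so the Hessian at any point is diag(f_uu, f_vv) = diag(6(2u + 5), 6(-v + 3)).
At (-4, 4): H = diag(-18, -6).
Both eigenvalues are negative, so H is negative definite: a local maximum.

local maximum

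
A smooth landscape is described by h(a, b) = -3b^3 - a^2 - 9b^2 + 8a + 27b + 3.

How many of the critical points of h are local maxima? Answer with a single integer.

h separates as a function of a plus a function of b, so ∇h=0 decouples.
∂h/∂a = -2(a - 4) = 0 at a ∈ {4}; ∂h/∂b = -9(b - 1)(b + 3) = 0 at b ∈ {-3, 1}.
The Hessian is diagonal: diag(h_aa, h_bb). Second derivatives: h_aa(4)=-2; h_bb(-3)=36, h_bb(1)=-36.
Local maxima occur where both diagonal entries negative: (4, 1). Count: 1.

1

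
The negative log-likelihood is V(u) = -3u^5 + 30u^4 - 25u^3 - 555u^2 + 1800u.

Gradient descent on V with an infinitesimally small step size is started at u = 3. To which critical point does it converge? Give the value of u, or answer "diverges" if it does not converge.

V'(u) = -15(u - 5)(u - 4)(u - 2)(u + 3), so V'(3) = -180.
Gradient descent moves in the -V' direction, i.e. u is increasing.
The nearest critical point in that direction is u = 4, where V'' = 210 > 0 (a local minimum). The iterate converges there.

4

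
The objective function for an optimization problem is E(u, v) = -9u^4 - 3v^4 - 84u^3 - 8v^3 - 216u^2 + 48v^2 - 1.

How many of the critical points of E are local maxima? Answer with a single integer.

E separates as a function of u plus a function of v, so ∇E=0 decouples.
∂E/∂u = -36u(u + 3)(u + 4) = 0 at u ∈ {-4, -3, 0}; ∂E/∂v = -12v(v - 2)(v + 4) = 0 at v ∈ {-4, 0, 2}.
The Hessian is diagonal: diag(E_uu, E_vv). Second derivatives: E_uu(-4)=-144, E_uu(-3)=108, E_uu(0)=-432; E_vv(-4)=-288, E_vv(0)=96, E_vv(2)=-144.
Local maxima occur where both diagonal entries negative: (-4, -4), (-4, 2), (0, -4), (0, 2). Count: 4.

4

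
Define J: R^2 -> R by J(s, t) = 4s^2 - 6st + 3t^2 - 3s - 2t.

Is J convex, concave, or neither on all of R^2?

convex

J is quadratic, so its Hessian is the constant matrix H = [[8, -6], [-6, 6]].
det(H) = 12, tr(H) = 14.
det(H) > 0 and tr(H) > 0, so H is positive definite everywhere: convex.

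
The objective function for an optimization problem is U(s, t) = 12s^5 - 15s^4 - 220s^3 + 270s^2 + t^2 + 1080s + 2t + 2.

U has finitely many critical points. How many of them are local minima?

2

U separates as a function of s plus a function of t, so ∇U=0 decouples.
∂U/∂s = 60(s - 3)(s - 2)(s + 1)(s + 3) = 0 at s ∈ {-3, -1, 2, 3}; ∂U/∂t = 2(t + 1) = 0 at t ∈ {-1}.
The Hessian is diagonal: diag(U_ss, U_tt). Second derivatives: U_ss(-3)=-3600, U_ss(-1)=1440, U_ss(2)=-900, U_ss(3)=1440; U_tt(-1)=2.
Local minima occur where both diagonal entries positive: (-1, -1), (3, -1). Count: 2.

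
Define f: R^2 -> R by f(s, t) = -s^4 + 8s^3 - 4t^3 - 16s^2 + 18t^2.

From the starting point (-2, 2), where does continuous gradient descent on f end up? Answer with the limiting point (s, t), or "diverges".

f is separable, so gradient descent decouples: s follows -∂f/∂s, t follows -∂f/∂t.
∂f/∂s = -4s(s - 4)(s - 2); at s=-2 this is 192, so s decreases.
∂f/∂t = -12t(t - 3); at t=2 this is 24, so t decreases.
The s-coordinate has no critical point in that direction and runs off to infinity.

diverges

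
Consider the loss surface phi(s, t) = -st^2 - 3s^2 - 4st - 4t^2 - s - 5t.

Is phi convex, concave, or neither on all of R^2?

The term -st^2 is cubic, so the Hessian is not constant.
∂²phi/∂t² = -2s - 8, which takes both signs as s varies (negative for sufficiently large s). A diagonal entry of the Hessian changing sign means the Hessian is neither positive- nor negative-semidefinite on all of R^2.

neither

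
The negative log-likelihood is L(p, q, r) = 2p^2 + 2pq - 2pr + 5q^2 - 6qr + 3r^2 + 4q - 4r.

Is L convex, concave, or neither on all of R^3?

L is quadratic, so its Hessian is the constant matrix H = [[4, 2, -2], [2, 10, -6], [-2, -6, 6]].
Leading principal minors: 4, 36, 80.
All positive ⇒ H ≻ 0 ⇒ convex.

convex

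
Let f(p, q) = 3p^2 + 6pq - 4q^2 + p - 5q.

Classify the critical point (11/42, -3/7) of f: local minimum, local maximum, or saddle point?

The Hessian of f is constant: H = [[6, 6], [6, -8]].
det(H) = 6·(-8) − 6² = -84.
Since det(H) < 0, H is indefinite and the critical point is a saddle point.

saddle point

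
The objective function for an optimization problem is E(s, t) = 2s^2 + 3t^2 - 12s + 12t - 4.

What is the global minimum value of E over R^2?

-34

E(s,t) separates as P(s) + Q(t) − 4, so its minimum is min P + min Q − 4.
P'(s) = 4s - 12 vanishes at s ∈ {3}; Q'(t) = 6(t + 2) vanishes at t ∈ {-2}.
Local minima of P (where P''>0): P(3)=-18. Local minima of Q: Q(-2)=-12.
So the global minimum of E is P(3) + Q(-2) − 4 = -18 − 12 − 4 = -34, attained at (3, -2).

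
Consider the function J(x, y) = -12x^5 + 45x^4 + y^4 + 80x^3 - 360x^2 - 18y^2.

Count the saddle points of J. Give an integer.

6

J separates as a function of x plus a function of y, so ∇J=0 decouples.
∂J/∂x = -60x(x - 3)(x - 2)(x + 2) = 0 at x ∈ {-2, 0, 2, 3}; ∂J/∂y = 4y(y - 3)(y + 3) = 0 at y ∈ {-3, 0, 3}.
The Hessian is diagonal: diag(J_xx, J_yy). Second derivatives: J_xx(-2)=2400, J_xx(0)=-720, J_xx(2)=480, J_xx(3)=-900; J_yy(-3)=72, J_yy(0)=-36, J_yy(3)=72.
Saddle points occur where the two diagonal entries have opposite signs: (-2, 0), (0, -3), (0, 3), (2, 0), (3, -3), (3, 3). Count: 6.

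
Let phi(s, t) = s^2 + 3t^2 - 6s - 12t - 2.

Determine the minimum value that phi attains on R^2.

-23

phi(s,t) separates as P(s) + Q(t) − 2, so its minimum is min P + min Q − 2.
P'(s) = 2s - 6 vanishes at s ∈ {3}; Q'(t) = 6(t - 2) vanishes at t ∈ {2}.
Local minima of P (where P''>0): P(3)=-9. Local minima of Q: Q(2)=-12.
So the global minimum of phi is P(3) + Q(2) − 2 = -9 − 12 − 2 = -23, attained at (3, 2).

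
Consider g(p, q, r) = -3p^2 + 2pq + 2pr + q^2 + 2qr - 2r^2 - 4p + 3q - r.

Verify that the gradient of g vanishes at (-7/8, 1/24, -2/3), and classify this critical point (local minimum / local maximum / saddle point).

saddle point

∇g = (-6p + 2q + 2r - 4, 2p + 2q + 2r + 3, 2p + 2q - 4r - 1); substituting (-7/8, 1/24, -2/3) gives ∇g = (0, 0, 0), so (-7/8, 1/24, -2/3) is indeed a critical point.
The Hessian is constant: H = [[-6, 2, 2], [2, 2, 2], [2, 2, -4]].
Leading principal minors: Δ₁ = -6, Δ₂ = -16, Δ₃ = 96.
The minors fit neither the all-positive nor the alternating-sign pattern, so H is indefinite: a saddle point.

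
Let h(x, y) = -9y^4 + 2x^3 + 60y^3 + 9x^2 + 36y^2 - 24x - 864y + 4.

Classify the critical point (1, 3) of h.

The mixed partial ∂²h/∂x∂y is 0, so the Hessian at any point is diag(h_xx, h_yy) = diag(6(2x + 3), 36(-3y^2 + 10y + 2)).
At (1, 3): H = diag(30, 180).
Both eigenvalues are positive, so H is positive definite: a local minimum.

local minimum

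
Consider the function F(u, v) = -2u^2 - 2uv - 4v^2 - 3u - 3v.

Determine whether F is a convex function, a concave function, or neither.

F is quadratic, so its Hessian is the constant matrix H = [[-4, -2], [-2, -8]].
det(H) = 28, tr(H) = -12.
det(H) > 0 and tr(H) < 0, so H is negative definite everywhere: concave.

concave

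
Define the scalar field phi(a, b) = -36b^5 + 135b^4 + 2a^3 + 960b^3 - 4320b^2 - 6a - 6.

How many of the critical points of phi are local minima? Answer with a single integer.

2

phi separates as a function of a plus a function of b, so ∇phi=0 decouples.
∂phi/∂a = 6(a - 1)(a + 1) = 0 at a ∈ {-1, 1}; ∂phi/∂b = -180b(b - 4)(b - 3)(b + 4) = 0 at b ∈ {-4, 0, 3, 4}.
The Hessian is diagonal: diag(phi_aa, phi_bb). Second derivatives: phi_aa(-1)=-12, phi_aa(1)=12; phi_bb(-4)=40320, phi_bb(0)=-8640, phi_bb(3)=3780, phi_bb(4)=-5760.
Local minima occur where both diagonal entries positive: (1, -4), (1, 3). Count: 2.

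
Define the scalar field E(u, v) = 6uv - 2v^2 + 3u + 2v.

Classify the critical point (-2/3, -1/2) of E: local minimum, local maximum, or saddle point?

saddle point

The Hessian of E is constant: H = [[0, 6], [6, -4]].
det(H) = 0·(-4) − 6² = -36.
Since det(H) < 0, H is indefinite and the critical point is a saddle point.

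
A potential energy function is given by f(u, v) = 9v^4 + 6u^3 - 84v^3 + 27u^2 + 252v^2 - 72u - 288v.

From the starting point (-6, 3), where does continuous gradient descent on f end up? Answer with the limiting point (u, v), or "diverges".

f is separable, so gradient descent decouples: u follows -∂f/∂u, v follows -∂f/∂v.
∂f/∂u = 18(u - 1)(u + 4); at u=-6 this is 252, so u decreases.
∂f/∂v = 36(v - 4)(v - 2)(v - 1); at v=3 this is -72, so v increases.
The u-coordinate has no critical point in that direction and runs off to infinity.

diverges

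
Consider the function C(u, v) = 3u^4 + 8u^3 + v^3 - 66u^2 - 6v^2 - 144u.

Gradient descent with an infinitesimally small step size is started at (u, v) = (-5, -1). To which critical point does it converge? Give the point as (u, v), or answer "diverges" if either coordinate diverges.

C is separable, so gradient descent decouples: u follows -∂C/∂u, v follows -∂C/∂v.
∂C/∂u = 12(u - 3)(u + 1)(u + 4); at u=-5 this is -384, so u increases.
∂C/∂v = 3v(v - 4); at v=-1 this is 15, so v decreases.
The v-coordinate has no critical point in that direction and runs off to infinity.

diverges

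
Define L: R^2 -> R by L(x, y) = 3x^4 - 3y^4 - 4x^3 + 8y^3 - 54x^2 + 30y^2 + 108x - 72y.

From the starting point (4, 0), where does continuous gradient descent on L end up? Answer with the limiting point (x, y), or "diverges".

L is separable, so gradient descent decouples: x follows -∂L/∂x, y follows -∂L/∂y.
∂L/∂x = 12(x - 3)(x - 1)(x + 3); at x=4 this is 252, so x decreases.
∂L/∂y = -12(y - 3)(y - 1)(y + 2); at y=0 this is -72, so y increases.
x converges to its nearest critical value 3 (a local min of the x-part); y converges to 1. The iterate converges to (3, 1).

(3, 1)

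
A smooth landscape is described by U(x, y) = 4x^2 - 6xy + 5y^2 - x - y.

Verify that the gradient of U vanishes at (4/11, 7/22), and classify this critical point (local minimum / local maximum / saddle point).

∇U = (8x - 6y - 1, -6x + 10y - 1); substituting (4/11, 7/22) gives ∇U = (0, 0), so (4/11, 7/22) is indeed a critical point.
The Hessian of U is constant: H = [[8, -6], [-6, 10]].
det(H) = 8·10 − (-6)² = 44.
det(H) > 0 and tr(H) = 18 > 0, so H is positive definite and the point is a local minimum.

local minimum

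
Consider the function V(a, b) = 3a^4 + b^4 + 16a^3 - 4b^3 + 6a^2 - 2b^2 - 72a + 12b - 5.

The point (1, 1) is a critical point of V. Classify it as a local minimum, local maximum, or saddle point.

The mixed partial ∂²V/∂a∂b is 0, so the Hessian at any point is diag(V_aa, V_bb) = diag(12(3a^2 + 8a + 1), 4(3b^2 - 6b - 1)).
At (1, 1): H = diag(144, -16).
The eigenvalues have opposite signs, so H is indefinite: a saddle point.

saddle point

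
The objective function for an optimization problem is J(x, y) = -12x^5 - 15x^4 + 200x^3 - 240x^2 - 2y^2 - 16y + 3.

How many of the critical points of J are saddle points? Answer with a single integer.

2

J separates as a function of x plus a function of y, so ∇J=0 decouples.
∂J/∂x = -60x(x - 2)(x - 1)(x + 4) = 0 at x ∈ {-4, 0, 1, 2}; ∂J/∂y = -4(y + 4) = 0 at y ∈ {-4}.
The Hessian is diagonal: diag(J_xx, J_yy). Second derivatives: J_xx(-4)=7200, J_xx(0)=-480, J_xx(1)=300, J_xx(2)=-720; J_yy(-4)=-4.
Saddle points occur where the two diagonal entries have opposite signs: (-4, -4), (1, -4). Count: 2.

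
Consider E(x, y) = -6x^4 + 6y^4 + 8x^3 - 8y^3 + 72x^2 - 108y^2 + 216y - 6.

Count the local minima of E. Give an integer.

E separates as a function of x plus a function of y, so ∇E=0 decouples.
∂E/∂x = -24x(x - 3)(x + 2) = 0 at x ∈ {-2, 0, 3}; ∂E/∂y = 24(y - 3)(y - 1)(y + 3) = 0 at y ∈ {-3, 1, 3}.
The Hessian is diagonal: diag(E_xx, E_yy). Second derivatives: E_xx(-2)=-240, E_xx(0)=144, E_xx(3)=-360; E_yy(-3)=576, E_yy(1)=-192, E_yy(3)=288.
Local minima occur where both diagonal entries positive: (0, -3), (0, 3). Count: 2.

2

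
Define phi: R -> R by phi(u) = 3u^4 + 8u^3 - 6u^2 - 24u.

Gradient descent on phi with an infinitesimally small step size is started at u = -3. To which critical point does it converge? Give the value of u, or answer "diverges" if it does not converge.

phi'(u) = 12(u - 1)(u + 1)(u + 2), so phi'(-3) = -96.
Gradient descent moves in the -phi' direction, i.e. u is increasing.
The nearest critical point in that direction is u = -2, where phi'' = 36 > 0 (a local minimum). The iterate converges there.

-2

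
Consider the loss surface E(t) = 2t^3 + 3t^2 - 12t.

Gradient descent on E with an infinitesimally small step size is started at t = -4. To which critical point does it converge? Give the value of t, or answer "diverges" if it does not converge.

E'(t) = 6(t - 1)(t + 2), so E'(-4) = 60.
Gradient descent moves in the -E' direction, i.e. t is decreasing.
There is no critical point below t=-4, and E' keeps the same sign, so the iterate runs off to −∞.

diverges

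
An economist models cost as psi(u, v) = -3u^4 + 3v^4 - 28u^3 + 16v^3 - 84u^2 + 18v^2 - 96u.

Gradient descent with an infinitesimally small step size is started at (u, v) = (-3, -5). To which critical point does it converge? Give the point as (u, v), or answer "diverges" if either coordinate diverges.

(-2, -3)

psi is separable, so gradient descent decouples: u follows -∂psi/∂u, v follows -∂psi/∂v.
∂psi/∂u = -12(u + 1)(u + 2)(u + 4); at u=-3 this is -24, so u increases.
∂psi/∂v = 12v(v + 1)(v + 3); at v=-5 this is -480, so v increases.
u converges to its nearest critical value -2 (a local min of the u-part); v converges to -3. The iterate converges to (-2, -3).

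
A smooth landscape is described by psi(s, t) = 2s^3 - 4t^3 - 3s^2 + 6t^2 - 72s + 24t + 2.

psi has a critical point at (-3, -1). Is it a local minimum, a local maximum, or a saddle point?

saddle point

The mixed partial ∂²psi/∂s∂t is 0, so the Hessian at any point is diag(psi_ss, psi_tt) = diag(6(2s - 1), 12(-2t + 1)).
At (-3, -1): H = diag(-42, 36).
The eigenvalues have opposite signs, so H is indefinite: a saddle point.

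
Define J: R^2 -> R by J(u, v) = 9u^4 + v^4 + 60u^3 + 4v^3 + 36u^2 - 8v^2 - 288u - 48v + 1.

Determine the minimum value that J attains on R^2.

-262

J(u,v) separates as P(u) + Q(v) + 1, so its minimum is min P + min Q + 1.
P'(u) = 36(u - 1)(u + 2)(u + 4) vanishes at u ∈ {-4, -2, 1}; Q'(v) = 4(v - 2)(v + 2)(v + 3) vanishes at v ∈ {-3, -2, 2}.
Local minima of P (where P''>0): P(-4)=192, P(1)=-183. Local minima of Q: Q(-3)=45, Q(2)=-80.
So the global minimum of J is P(1) + Q(2) + 1 = -183 − 80 + 1 = -262, attained at (1, 2).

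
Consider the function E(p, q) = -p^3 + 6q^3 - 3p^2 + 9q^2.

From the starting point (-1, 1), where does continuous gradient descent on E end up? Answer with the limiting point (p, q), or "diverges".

(-2, 0)

E is separable, so gradient descent decouples: p follows -∂E/∂p, q follows -∂E/∂q.
∂E/∂p = -3p(p + 2); at p=-1 this is 3, so p decreases.
∂E/∂q = 18q(q + 1); at q=1 this is 36, so q decreases.
p converges to its nearest critical value -2 (a local min of the p-part); q converges to 0. The iterate converges to (-2, 0).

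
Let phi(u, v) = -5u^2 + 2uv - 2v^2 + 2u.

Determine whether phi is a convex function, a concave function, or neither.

phi is quadratic, so its Hessian is the constant matrix H = [[-10, 2], [2, -4]].
det(H) = 36, tr(H) = -14.
det(H) > 0 and tr(H) < 0, so H is negative definite everywhere: concave.

concave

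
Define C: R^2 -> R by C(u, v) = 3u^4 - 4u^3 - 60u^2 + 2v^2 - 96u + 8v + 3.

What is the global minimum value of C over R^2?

C(u,v) separates as P(u) + Q(v) + 3, so its minimum is min P + min Q + 3.
P'(u) = 12(u - 4)(u + 1)(u + 2) vanishes at u ∈ {-2, -1, 4}; Q'(v) = 4v + 8 vanishes at v ∈ {-2}.
Local minima of P (where P''>0): P(-2)=32, P(4)=-832. Local minima of Q: Q(-2)=-8.
So the global minimum of C is P(4) + Q(-2) + 3 = -832 − 8 + 3 = -837, attained at (4, -2).

-837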